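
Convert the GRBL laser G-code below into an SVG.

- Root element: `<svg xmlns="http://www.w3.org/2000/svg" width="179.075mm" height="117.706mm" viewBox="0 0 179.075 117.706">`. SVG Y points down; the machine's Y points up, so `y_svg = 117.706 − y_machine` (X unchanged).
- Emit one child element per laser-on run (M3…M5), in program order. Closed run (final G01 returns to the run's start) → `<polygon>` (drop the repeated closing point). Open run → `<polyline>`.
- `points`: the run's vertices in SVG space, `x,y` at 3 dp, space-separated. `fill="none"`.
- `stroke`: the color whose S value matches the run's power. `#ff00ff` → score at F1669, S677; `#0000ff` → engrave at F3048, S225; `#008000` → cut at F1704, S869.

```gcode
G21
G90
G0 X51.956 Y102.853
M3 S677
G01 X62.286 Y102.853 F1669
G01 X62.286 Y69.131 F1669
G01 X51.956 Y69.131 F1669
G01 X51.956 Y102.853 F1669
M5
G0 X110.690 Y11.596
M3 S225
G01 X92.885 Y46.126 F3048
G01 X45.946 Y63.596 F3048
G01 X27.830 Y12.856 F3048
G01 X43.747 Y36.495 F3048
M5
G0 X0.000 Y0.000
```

Machine Y-up, SVG Y-down with viewBox height 117.706, so y_svg = 117.706 − y_machine; X carries over.

Run 1: power S677 maps to stroke `#ff00ff` (score). The run returns to its start, so emit a `<polygon>` with points (Y-flipped): 51.956,14.853 62.286,14.853 62.286,48.575 51.956,48.575.

Run 2: S225 ⇒ engrave layer `#0000ff`. The run is open, so emit a `<polyline>` with points (Y-flipped): 110.690,106.110 92.885,71.580 45.946,54.110 27.830,104.850 43.747,81.211.

<svg xmlns="http://www.w3.org/2000/svg" width="179.075mm" height="117.706mm" viewBox="0 0 179.075 117.706">
  <polygon points="51.956,14.853 62.286,14.853 62.286,48.575 51.956,48.575" fill="none" stroke="#ff00ff"/>
  <polyline points="110.690,106.110 92.885,71.580 45.946,54.110 27.830,104.850 43.747,81.211" fill="none" stroke="#0000ff"/>
</svg>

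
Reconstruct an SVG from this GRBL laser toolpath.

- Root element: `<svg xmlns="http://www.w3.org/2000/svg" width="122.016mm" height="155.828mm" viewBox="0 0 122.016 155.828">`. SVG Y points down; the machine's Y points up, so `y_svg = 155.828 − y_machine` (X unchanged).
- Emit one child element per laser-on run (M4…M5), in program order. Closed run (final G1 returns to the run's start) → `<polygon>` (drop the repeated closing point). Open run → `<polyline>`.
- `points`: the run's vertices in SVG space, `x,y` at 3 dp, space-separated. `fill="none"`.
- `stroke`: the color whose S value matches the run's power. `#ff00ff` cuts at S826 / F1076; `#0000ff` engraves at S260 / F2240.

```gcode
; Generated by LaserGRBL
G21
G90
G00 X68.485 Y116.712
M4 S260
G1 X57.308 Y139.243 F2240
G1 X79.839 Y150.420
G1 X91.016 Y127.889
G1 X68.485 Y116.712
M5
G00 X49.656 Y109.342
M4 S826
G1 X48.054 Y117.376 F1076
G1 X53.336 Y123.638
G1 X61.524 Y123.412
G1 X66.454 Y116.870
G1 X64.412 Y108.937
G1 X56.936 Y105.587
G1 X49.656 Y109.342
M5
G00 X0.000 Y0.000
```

<svg xmlns="http://www.w3.org/2000/svg" width="122.016mm" height="155.828mm" viewBox="0 0 122.016 155.828">
  <polygon points="68.485,39.116 57.308,16.585 79.839,5.408 91.016,27.939" fill="none" stroke="#0000ff"/>
  <polygon points="49.656,46.486 48.054,38.452 53.336,32.190 61.524,32.416 66.454,38.958 64.412,46.891 56.936,50.241" fill="none" stroke="#ff00ff"/>
</svg>

y_svg = 155.828 − y_m.

[1] S260→`#0000ff` (engrave); closed run; points: 68.485,39.116 57.308,16.585 79.839,5.408 91.016,27.939

[2] S826→`#ff00ff` (cut); closed run; points: 49.656,46.486 48.054,38.452 53.336,32.190 61.524,32.416 66.454,38.958 64.412,46.891 56.936,50.241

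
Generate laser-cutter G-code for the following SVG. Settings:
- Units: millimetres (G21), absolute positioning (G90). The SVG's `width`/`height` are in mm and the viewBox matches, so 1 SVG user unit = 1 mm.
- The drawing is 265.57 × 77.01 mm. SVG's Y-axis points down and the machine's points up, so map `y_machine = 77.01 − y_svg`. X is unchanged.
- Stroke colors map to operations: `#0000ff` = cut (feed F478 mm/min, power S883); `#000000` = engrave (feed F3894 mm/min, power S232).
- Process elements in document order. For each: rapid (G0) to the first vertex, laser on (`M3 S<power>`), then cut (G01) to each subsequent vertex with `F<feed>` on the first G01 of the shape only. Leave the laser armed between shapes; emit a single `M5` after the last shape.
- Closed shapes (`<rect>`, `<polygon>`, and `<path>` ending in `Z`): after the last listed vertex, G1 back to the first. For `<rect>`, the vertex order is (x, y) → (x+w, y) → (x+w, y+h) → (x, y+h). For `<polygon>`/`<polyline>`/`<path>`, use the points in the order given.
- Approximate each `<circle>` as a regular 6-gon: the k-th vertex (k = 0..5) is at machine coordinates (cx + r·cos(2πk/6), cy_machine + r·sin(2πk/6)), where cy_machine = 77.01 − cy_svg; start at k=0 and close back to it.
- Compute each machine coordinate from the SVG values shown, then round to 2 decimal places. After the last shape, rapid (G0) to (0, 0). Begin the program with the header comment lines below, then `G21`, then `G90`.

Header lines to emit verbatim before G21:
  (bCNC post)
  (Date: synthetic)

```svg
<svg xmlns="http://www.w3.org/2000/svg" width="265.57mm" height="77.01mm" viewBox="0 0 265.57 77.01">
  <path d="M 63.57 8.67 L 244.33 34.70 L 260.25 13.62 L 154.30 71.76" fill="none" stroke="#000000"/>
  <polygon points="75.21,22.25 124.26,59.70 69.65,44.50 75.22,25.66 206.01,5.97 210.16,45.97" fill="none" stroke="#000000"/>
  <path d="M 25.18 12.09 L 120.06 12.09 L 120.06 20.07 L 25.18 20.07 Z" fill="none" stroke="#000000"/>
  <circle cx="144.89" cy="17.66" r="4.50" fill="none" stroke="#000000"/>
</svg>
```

Since the viewBox matches the mm dimensions, user units are millimetres directly. The only transform is the Y-flip y_m = 77.01 − y_svg.

Shape 1 is a open polyline drawn with `<path>`. Its stroke #000000 means engrave at S232, F3894. After flipping Y the toolpath is (63.57,68.34) → (244.33,42.31) → (260.25,63.39) → (154.30,5.25).

Shape 2 is a closed polygon drawn with `<polygon>`. Its stroke #000000 means engrave at S232, F3894. After flipping Y the toolpath is (75.21,54.76) → (124.26,17.31) → (69.65,32.51) → (75.22,51.35) → (206.01,71.04) → (210.16,31.04) → (75.21,54.76), returning to the start.

Shape 3 is a rectangle drawn with `<path>`. Its stroke #000000 means engrave at S232, F3894. After flipping Y the toolpath is (25.18,64.92) → (120.06,64.92) → (120.06,56.94) → (25.18,56.94) → (25.18,64.92), returning to the start.

Shape 4 is a circle drawn with `<circle>`. Its stroke #000000 means engrave at S232, F3894. After flipping Y the toolpath is (149.39,59.35) → (147.14,63.25) → (142.64,63.25) → (140.39,59.35) → (142.64,55.45) → (147.14,55.45) → (149.39,59.35), returning to the start.

(bCNC post)
(Date: synthetic)
G21
G90
G0 X63.57 Y68.34
M3 S232
G01 X244.33 Y42.31 F3894
G01 X260.25 Y63.39
G01 X154.30 Y5.25
G0 X75.21 Y54.76
M3 S232
G01 X124.26 Y17.31 F3894
G01 X69.65 Y32.51
G01 X75.22 Y51.35
G01 X206.01 Y71.04
G01 X210.16 Y31.04
G01 X75.21 Y54.76
G0 X25.18 Y64.92
M3 S232
G01 X120.06 Y64.92 F3894
G01 X120.06 Y56.94
G01 X25.18 Y56.94
G01 X25.18 Y64.92
G0 X149.39 Y59.35
M3 S232
G01 X147.14 Y63.25 F3894
G01 X142.64 Y63.25
G01 X140.39 Y59.35
G01 X142.64 Y55.45
G01 X147.14 Y55.45
G01 X149.39 Y59.35
M5
G0 X0.00 Y0.00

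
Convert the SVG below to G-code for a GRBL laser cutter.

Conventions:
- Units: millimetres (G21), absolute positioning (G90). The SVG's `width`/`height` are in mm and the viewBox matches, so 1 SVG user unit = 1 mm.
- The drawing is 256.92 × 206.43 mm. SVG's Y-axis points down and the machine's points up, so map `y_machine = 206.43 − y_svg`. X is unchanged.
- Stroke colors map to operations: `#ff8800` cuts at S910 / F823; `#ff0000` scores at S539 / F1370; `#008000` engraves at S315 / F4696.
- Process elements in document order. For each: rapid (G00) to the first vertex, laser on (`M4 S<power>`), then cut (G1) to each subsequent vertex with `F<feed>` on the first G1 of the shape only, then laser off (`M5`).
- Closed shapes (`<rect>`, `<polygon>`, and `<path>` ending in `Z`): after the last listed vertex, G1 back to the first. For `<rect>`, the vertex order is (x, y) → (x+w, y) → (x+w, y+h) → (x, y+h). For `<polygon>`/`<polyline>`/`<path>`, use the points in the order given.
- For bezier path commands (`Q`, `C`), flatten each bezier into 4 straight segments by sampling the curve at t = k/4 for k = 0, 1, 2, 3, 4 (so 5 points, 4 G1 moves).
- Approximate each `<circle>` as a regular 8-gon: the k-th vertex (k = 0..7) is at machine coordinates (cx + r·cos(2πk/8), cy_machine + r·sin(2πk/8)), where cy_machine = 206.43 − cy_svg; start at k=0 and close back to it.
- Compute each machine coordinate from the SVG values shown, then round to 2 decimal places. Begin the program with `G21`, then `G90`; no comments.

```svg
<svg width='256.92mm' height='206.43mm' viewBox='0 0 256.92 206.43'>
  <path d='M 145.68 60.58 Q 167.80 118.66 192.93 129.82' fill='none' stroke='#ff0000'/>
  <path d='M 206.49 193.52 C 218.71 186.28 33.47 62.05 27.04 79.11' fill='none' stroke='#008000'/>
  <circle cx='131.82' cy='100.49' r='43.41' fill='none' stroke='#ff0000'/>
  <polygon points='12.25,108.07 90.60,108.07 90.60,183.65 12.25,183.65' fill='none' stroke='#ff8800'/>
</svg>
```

Since the viewBox matches the mm dimensions, user units are millimetres directly. The only transform is the Y-flip y_m = 206.43 − y_svg.

Shape 1 is a quadratic bezier drawn with `<path>`. Its stroke #ff0000 means score at S539, F1370. After flipping Y the toolpath is (145.68,145.85) → (156.93,119.74) → (168.55,99.50) → (180.55,85.12) → (192.93,76.61).

Shape 2 is a cubic bezier drawn with `<path>`. Its stroke #008000 means engrave at S315, F4696. After flipping Y the toolpath is (206.49,12.91) → (184.51,36.24) → (123.76,79.23) → (59.51,117.66) → (27.04,127.32).

Shape 3 is a circle drawn with `<circle>`. Its stroke #ff0000 means score at S539, F1370. After flipping Y the toolpath is (175.23,105.94) → (162.52,136.64) → (131.82,149.35) → (101.12,136.64) → (88.41,105.94) → (101.12,75.24) → (131.82,62.53) → (162.52,75.24) → (175.23,105.94), returning to the start.

Shape 4 is a rectangle drawn with `<polygon>`. Its stroke #ff8800 means cut at S910, F823. After flipping Y the toolpath is (12.25,98.36) → (90.60,98.36) → (90.60,22.78) → (12.25,22.78) → (12.25,98.36), returning to the start.

G21
G90
G00 X145.68 Y145.85
M4 S539
G1 X156.93 Y119.74 F1370
G1 X168.55 Y99.50
G1 X180.55 Y85.12
G1 X192.93 Y76.61
M5
G00 X206.49 Y12.91
M4 S315
G1 X184.51 Y36.24 F4696
G1 X123.76 Y79.23
G1 X59.51 Y117.66
G1 X27.04 Y127.32
M5
G00 X175.23 Y105.94
M4 S539
G1 X162.52 Y136.64 F1370
G1 X131.82 Y149.35
G1 X101.12 Y136.64
G1 X88.41 Y105.94
G1 X101.12 Y75.24
G1 X131.82 Y62.53
G1 X162.52 Y75.24
G1 X175.23 Y105.94
M5
G00 X12.25 Y98.36
M4 S910
G1 X90.60 Y98.36 F823
G1 X90.60 Y22.78
G1 X12.25 Y22.78
G1 X12.25 Y98.36
M5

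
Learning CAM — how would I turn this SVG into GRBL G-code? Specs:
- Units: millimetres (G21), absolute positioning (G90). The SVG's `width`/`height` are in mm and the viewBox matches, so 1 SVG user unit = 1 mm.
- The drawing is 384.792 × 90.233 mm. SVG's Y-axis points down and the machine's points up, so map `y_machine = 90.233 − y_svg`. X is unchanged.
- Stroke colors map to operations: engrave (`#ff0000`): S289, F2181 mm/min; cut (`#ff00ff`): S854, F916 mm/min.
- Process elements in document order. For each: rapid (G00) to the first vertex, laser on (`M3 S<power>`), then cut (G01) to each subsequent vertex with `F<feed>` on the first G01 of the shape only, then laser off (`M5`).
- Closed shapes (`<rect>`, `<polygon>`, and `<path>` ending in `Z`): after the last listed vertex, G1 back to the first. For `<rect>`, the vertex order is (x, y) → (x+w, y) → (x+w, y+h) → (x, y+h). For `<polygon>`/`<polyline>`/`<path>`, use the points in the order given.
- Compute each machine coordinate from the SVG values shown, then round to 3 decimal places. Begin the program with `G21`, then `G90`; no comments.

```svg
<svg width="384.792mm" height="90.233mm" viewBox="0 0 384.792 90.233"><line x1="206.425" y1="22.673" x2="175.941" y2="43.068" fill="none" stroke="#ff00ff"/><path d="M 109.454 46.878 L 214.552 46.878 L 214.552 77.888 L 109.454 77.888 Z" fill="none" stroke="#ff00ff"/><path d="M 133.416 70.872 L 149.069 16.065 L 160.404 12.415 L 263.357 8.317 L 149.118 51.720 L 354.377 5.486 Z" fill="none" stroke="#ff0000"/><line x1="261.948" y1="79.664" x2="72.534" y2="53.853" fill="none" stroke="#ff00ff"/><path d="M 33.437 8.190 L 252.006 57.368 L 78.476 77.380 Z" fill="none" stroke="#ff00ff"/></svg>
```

Since the viewBox matches the mm dimensions, user units are millimetres directly. The only transform is the Y-flip y_m = 90.233 − y_svg.

Shape 1 is a line segment drawn with `<line>`. Its stroke #ff00ff means cut at S854, F916. After flipping Y the toolpath is (206.425,67.560) → (175.941,47.165).

Shape 2 is a rectangle drawn with `<path>`. Its stroke #ff00ff means cut at S854, F916. After flipping Y the toolpath is (109.454,43.355) → (214.552,43.355) → (214.552,12.345) → (109.454,12.345) → (109.454,43.355), returning to the start.

Shape 3 is a closed polygon drawn with `<path>`. Its stroke #ff0000 means engrave at S289, F2181. After flipping Y the toolpath is (133.416,19.361) → (149.069,74.168) → (160.404,77.818) → (263.357,81.916) → (149.118,38.513) → (354.377,84.747) → (133.416,19.361), returning to the start.

Shape 4 is a line segment drawn with `<line>`. Its stroke #ff00ff means cut at S854, F916. After flipping Y the toolpath is (261.948,10.569) → (72.534,36.380).

Shape 5 is a closed polygon drawn with `<path>`. Its stroke #ff00ff means cut at S854, F916. After flipping Y the toolpath is (33.437,82.043) → (252.006,32.865) → (78.476,12.853) → (33.437,82.043), returning to the start.

G21
G90
G00 X206.425 Y67.560
M3 S854
G01 X175.941 Y47.165 F916
M5
G00 X109.454 Y43.355
M3 S854
G01 X214.552 Y43.355 F916
G01 X214.552 Y12.345
G01 X109.454 Y12.345
G01 X109.454 Y43.355
M5
G00 X133.416 Y19.361
M3 S289
G01 X149.069 Y74.168 F2181
G01 X160.404 Y77.818
G01 X263.357 Y81.916
G01 X149.118 Y38.513
G01 X354.377 Y84.747
G01 X133.416 Y19.361
M5
G00 X261.948 Y10.569
M3 S854
G01 X72.534 Y36.380 F916
M5
G00 X33.437 Y82.043
M3 S854
G01 X252.006 Y32.865 F916
G01 X78.476 Y12.853
G01 X33.437 Y82.043
M5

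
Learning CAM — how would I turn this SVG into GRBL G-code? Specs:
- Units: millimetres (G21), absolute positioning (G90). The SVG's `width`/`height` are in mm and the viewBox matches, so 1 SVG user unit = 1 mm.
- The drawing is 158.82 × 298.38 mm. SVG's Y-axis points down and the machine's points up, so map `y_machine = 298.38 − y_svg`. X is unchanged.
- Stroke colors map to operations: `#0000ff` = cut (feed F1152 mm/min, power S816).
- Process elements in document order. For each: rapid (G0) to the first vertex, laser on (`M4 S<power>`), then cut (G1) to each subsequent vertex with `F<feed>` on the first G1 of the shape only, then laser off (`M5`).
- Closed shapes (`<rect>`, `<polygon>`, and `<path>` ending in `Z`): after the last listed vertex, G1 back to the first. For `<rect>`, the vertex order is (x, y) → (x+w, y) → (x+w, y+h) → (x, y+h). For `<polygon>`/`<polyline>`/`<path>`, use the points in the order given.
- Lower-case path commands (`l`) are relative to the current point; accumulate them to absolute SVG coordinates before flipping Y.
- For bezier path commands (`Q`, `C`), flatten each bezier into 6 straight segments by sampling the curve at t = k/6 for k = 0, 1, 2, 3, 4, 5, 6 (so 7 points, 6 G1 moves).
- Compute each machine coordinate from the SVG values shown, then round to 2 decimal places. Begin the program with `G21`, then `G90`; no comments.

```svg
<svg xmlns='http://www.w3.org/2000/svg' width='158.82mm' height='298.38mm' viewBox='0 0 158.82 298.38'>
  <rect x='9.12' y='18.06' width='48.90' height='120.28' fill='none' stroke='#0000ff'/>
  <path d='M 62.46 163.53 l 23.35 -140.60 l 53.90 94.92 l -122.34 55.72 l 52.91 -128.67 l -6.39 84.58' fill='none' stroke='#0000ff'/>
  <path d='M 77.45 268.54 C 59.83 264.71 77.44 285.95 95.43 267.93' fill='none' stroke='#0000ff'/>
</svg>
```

1 u = 1 mm; y_m = 298.38 − y.

[1] `<rect>` rectangle, #0000ff→cut S816 F1152: (9.12,280.32) → (58.02,280.32) → (58.02,160.04) → (9.12,160.04) → (9.12,280.32) (closed)

[2] `<path>` open polyline, #0000ff→cut S816 F1152: (62.46,134.85) → (85.81,275.45) → (139.71,180.53) → (17.37,124.81) → (70.28,253.48) → (63.89,168.90)

[3] `<path>` cubic bezier, #0000ff→cut S816 F1152: (77.45,29.84) → (71.41,29.96) → (70.28,27.70) → (73.09,24.82) → (78.86,23.13) → (86.63,24.41) → (95.43,30.45)

G21
G90
G0 X9.12 Y280.32
M4 S816
G1 X58.02 Y280.32 F1152
G1 X58.02 Y160.04
G1 X9.12 Y160.04
G1 X9.12 Y280.32
M5
G0 X62.46 Y134.85
M4 S816
G1 X85.81 Y275.45 F1152
G1 X139.71 Y180.53
G1 X17.37 Y124.81
G1 X70.28 Y253.48
G1 X63.89 Y168.90
M5
G0 X77.45 Y29.84
M4 S816
G1 X71.41 Y29.96 F1152
G1 X70.28 Y27.70
G1 X73.09 Y24.82
G1 X78.86 Y23.13
G1 X86.63 Y24.41
G1 X95.43 Y30.45
M5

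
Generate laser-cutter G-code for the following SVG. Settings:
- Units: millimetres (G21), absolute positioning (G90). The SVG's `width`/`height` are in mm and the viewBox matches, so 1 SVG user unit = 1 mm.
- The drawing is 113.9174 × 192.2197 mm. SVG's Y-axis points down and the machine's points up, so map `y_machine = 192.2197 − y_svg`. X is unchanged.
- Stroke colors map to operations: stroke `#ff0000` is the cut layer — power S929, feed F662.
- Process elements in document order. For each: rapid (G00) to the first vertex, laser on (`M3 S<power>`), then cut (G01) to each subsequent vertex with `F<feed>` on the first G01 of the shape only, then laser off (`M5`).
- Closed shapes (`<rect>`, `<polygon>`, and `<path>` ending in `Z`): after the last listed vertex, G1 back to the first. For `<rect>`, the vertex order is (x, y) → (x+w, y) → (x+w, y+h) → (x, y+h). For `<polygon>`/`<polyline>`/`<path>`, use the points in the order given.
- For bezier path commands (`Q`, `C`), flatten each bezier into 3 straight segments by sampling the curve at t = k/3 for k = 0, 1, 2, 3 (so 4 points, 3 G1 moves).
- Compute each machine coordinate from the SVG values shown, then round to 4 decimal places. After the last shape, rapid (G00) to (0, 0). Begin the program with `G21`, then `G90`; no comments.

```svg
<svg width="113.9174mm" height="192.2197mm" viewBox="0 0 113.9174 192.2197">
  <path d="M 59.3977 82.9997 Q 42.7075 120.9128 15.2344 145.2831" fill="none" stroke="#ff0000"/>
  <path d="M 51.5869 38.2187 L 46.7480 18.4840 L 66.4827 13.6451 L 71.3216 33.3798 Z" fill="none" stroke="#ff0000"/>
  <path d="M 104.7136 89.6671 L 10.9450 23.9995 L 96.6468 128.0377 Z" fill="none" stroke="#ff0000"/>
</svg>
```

G21
G90
G00 X59.3977 Y109.2200
M3 S929
G01 X47.0728 Y85.4494 F662
G01 X32.3517 Y64.6882
G01 X15.2344 Y46.9366
M5
G00 X51.5869 Y154.0010
M3 S929
G01 X46.7480 Y173.7357 F662
G01 X66.4827 Y178.5746
G01 X71.3216 Y158.8399
G01 X51.5869 Y154.0010
M5
G00 X104.7136 Y102.5526
M3 S929
G01 X10.9450 Y168.2202 F662
G01 X96.6468 Y64.1820
G01 X104.7136 Y102.5526
M5
G00 X0.0000 Y0.0000

viewBox `0 0 113.9174 192.2197` with mm width/height → 1 unit = 1 mm. Flip: y_m = 192.2197 − y_svg.

**Shape 1** — `<path>` quadratic bezier, stroke `#ff0000` → cut (S929, F662). Control points (SVG): P0=(59.3977,82.9997), P1=(42.7075,120.9128), P2=(15.2344,145.2831); sampled at t=k/3. Machine vertices: (59.3977,109.2200) → (47.0728,85.4494) → (32.3517,64.6882) → (15.2344,46.9366). Open path.

**Shape 2** — `<path>` regular polygon, stroke `#ff0000` → cut (S929, F662). Machine vertices: (51.5869,154.0010) → (46.7480,173.7357) → (66.4827,178.5746) → (71.3216,158.8399) → (51.5869,154.0010). Closed: final G1 returns to the first vertex.

**Shape 3** — `<path>` closed polygon, stroke `#ff0000` → cut (S929, F662). Machine vertices: (104.7136,102.5526) → (10.9450,168.2202) → (96.6468,64.1820) → (104.7136,102.5526). Closed: final G1 returns to the first vertex.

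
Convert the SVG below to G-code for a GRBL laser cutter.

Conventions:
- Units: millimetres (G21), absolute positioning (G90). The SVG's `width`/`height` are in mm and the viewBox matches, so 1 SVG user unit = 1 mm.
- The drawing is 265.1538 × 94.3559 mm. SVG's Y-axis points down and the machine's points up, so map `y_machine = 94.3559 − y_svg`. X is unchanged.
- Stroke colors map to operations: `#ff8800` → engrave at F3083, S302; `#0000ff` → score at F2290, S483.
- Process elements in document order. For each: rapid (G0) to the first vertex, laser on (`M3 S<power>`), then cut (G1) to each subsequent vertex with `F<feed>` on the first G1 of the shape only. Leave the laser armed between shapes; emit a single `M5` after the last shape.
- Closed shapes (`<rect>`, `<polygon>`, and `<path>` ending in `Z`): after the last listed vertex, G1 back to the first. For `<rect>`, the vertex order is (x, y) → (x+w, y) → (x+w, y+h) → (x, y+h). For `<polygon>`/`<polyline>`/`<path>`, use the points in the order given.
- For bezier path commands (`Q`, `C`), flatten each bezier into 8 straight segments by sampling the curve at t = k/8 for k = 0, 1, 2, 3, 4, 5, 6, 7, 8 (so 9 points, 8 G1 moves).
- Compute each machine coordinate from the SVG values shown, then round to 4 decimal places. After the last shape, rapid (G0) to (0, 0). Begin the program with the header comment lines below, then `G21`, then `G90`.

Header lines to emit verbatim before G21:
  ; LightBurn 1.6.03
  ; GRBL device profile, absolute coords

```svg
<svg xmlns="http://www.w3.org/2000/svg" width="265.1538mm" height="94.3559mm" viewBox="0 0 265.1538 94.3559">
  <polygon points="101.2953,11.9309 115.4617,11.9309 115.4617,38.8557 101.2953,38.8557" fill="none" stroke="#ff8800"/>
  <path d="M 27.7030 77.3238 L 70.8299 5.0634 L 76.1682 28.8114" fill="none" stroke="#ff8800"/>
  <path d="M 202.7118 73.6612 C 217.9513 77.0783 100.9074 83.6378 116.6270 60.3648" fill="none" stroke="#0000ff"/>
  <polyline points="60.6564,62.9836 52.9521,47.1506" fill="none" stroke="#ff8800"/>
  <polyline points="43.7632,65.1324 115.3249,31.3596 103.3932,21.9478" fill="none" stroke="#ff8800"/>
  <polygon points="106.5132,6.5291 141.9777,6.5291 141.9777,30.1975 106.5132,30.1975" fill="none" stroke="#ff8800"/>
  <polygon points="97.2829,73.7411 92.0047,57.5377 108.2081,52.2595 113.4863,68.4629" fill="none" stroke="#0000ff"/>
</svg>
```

; LightBurn 1.6.03
; GRBL device profile, absolute coords
G21
G90
G0 X101.2953 Y82.4250
M3 S302
G1 X115.4617 Y82.4250 F3083
G1 X115.4617 Y55.5002
G1 X101.2953 Y55.5002
G1 X101.2953 Y82.4250
G0 X27.7030 Y17.0321
M3 S302
G1 X70.8299 Y89.2925 F3083
G1 X76.1682 Y65.5445
G0 X202.7118 Y20.6947
M3 S483
G1 X202.7435 Y19.3304 F2290
G1 X193.4796 Y18.0579
G1 X178.0263 Y17.2637
G1 X159.4894 Y17.3341
G1 X140.9750 Y18.6557
G1 X125.5891 Y21.6147
G1 X116.4378 Y26.5977
G1 X116.6270 Y33.9911
G0 X60.6564 Y31.3723
M3 S302
G1 X52.9521 Y47.2053 F3083
G0 X43.7632 Y29.2235
M3 S302
G1 X115.3249 Y62.9963 F3083
G1 X103.3932 Y72.4081
G0 X106.5132 Y87.8268
M3 S302
G1 X141.9777 Y87.8268 F3083
G1 X141.9777 Y64.1584
G1 X106.5132 Y64.1584
G1 X106.5132 Y87.8268
G0 X97.2829 Y20.6148
M3 S483
G1 X92.0047 Y36.8182 F2290
G1 X108.2081 Y42.0964
G1 X113.4863 Y25.8930
G1 X97.2829 Y20.6148
M5
G0 X0.0000 Y0.0000

Since the viewBox matches the mm dimensions, user units are millimetres directly. The only transform is the Y-flip y_m = 94.3559 − y_svg.

Shape 1 is a rectangle drawn with `<polygon>`. Its stroke #ff8800 means engrave at S302, F3083. After flipping Y the toolpath is (101.2953,82.4250) → (115.4617,82.4250) → (115.4617,55.5002) → (101.2953,55.5002) → (101.2953,82.4250), returning to the start.

Shape 2 is a open polyline drawn with `<path>`. Its stroke #ff8800 means engrave at S302, F3083. After flipping Y the toolpath is (27.7030,17.0321) → (70.8299,89.2925) → (76.1682,65.5445).

Shape 3 is a cubic bezier drawn with `<path>`. Its stroke #0000ff means score at S483, F2290. After flipping Y the toolpath is (202.7118,20.6947) → (202.7435,19.3304) → (193.4796,18.0579) → (178.0263,17.2637) → (159.4894,17.3341) → (140.9750,18.6557) → (125.5891,21.6147) → (116.4378,26.5977) → (116.6270,33.9911).

Shape 4 is a line segment drawn with `<polyline>`. Its stroke #ff8800 means engrave at S302, F3083. After flipping Y the toolpath is (60.6564,31.3723) → (52.9521,47.2053).

Shape 5 is a open polyline drawn with `<polyline>`. Its stroke #ff8800 means engrave at S302, F3083. After flipping Y the toolpath is (43.7632,29.2235) → (115.3249,62.9963) → (103.3932,72.4081).

Shape 6 is a rectangle drawn with `<polygon>`. Its stroke #ff8800 means engrave at S302, F3083. After flipping Y the toolpath is (106.5132,87.8268) → (141.9777,87.8268) → (141.9777,64.1584) → (106.5132,64.1584) → (106.5132,87.8268), returning to the start.

Shape 7 is a regular polygon drawn with `<polygon>`. Its stroke #0000ff means score at S483, F2290. After flipping Y the toolpath is (97.2829,20.6148) → (92.0047,36.8182) → (108.2081,42.0964) → (113.4863,25.8930) → (97.2829,20.6148), returning to the start.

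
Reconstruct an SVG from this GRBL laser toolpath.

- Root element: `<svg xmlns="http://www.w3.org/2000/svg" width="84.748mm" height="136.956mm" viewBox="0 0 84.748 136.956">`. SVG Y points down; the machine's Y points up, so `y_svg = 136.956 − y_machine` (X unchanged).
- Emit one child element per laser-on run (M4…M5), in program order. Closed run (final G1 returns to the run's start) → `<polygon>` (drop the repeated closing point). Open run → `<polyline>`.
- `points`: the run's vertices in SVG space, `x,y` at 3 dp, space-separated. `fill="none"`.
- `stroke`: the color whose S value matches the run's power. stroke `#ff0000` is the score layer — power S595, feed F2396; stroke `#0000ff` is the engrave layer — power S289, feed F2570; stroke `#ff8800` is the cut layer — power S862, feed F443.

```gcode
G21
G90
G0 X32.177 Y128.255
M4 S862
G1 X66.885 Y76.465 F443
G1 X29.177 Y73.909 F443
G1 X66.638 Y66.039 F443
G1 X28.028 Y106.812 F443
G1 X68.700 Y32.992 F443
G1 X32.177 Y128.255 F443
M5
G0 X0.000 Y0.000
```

Each laser-on run becomes one SVG element. Flip Y back into SVG space with y_svg = 136.956 − y_machine. Every run uses S862, so all elements get stroke `#ff8800` (cut).

Run 1: The run returns to its start, so emit a `<polygon>` with points (Y-flipped): 32.177,8.701 66.885,60.491 29.177,63.047 66.638,70.917 28.028,30.144 68.700,103.964.

<svg xmlns="http://www.w3.org/2000/svg" width="84.748mm" height="136.956mm" viewBox="0 0 84.748 136.956">
  <polygon points="32.177,8.701 66.885,60.491 29.177,63.047 66.638,70.917 28.028,30.144 68.700,103.964" fill="none" stroke="#ff8800"/>
</svg>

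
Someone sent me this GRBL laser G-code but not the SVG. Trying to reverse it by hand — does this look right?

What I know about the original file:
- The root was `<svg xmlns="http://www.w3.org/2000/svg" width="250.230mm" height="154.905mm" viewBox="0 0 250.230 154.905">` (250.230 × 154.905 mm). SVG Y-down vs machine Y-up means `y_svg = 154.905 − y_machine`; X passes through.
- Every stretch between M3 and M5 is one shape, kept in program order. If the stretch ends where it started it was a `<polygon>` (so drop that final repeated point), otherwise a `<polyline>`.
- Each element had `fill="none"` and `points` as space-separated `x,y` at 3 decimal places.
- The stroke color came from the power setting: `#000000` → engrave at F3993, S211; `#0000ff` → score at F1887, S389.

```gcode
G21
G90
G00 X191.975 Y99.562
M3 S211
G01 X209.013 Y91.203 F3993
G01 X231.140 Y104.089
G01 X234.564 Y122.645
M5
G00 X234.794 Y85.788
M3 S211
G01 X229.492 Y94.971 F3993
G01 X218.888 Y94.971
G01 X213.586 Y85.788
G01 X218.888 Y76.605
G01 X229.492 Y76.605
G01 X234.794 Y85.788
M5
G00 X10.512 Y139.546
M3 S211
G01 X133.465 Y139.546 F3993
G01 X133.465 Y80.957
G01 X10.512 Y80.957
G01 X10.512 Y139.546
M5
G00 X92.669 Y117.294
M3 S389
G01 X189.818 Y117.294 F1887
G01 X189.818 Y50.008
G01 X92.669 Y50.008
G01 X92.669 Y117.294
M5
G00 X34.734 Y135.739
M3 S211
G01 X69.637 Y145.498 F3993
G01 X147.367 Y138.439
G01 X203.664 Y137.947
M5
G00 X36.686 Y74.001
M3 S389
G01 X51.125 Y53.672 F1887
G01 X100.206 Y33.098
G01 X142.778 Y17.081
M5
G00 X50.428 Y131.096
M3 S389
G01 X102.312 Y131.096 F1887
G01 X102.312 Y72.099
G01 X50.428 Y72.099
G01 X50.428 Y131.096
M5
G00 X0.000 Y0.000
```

<svg xmlns="http://www.w3.org/2000/svg" width="250.230mm" height="154.905mm" viewBox="0 0 250.230 154.905">
  <polyline points="191.975,55.343 209.013,63.702 231.140,50.816 234.564,32.260" fill="none" stroke="#000000"/>
  <polygon points="234.794,69.117 229.492,59.934 218.888,59.934 213.586,69.117 218.888,78.300 229.492,78.300" fill="none" stroke="#000000"/>
  <polygon points="10.512,15.359 133.465,15.359 133.465,73.948 10.512,73.948" fill="none" stroke="#000000"/>
  <polygon points="92.669,37.611 189.818,37.611 189.818,104.897 92.669,104.897" fill="none" stroke="#0000ff"/>
  <polyline points="34.734,19.166 69.637,9.407 147.367,16.466 203.664,16.958" fill="none" stroke="#000000"/>
  <polyline points="36.686,80.904 51.125,101.233 100.206,121.807 142.778,137.824" fill="none" stroke="#0000ff"/>
  <polygon points="50.428,23.809 102.312,23.809 102.312,82.806 50.428,82.806" fill="none" stroke="#0000ff"/>
</svg>

Machine Y-up, SVG Y-down with viewBox height 154.905, so y_svg = 154.905 − y_machine; X carries over.

Run 1: S211 ⇒ engrave layer `#000000`. The run is open, so emit a `<polyline>` with points (Y-flipped): 191.975,55.343 209.013,63.702 231.140,50.816 234.564,32.260.

Run 2: power S211 maps to stroke `#000000` (engrave). The run returns to its start, so emit a `<polygon>` with points (Y-flipped): 234.794,69.117 229.492,59.934 218.888,59.934 213.586,69.117 218.888,78.300 229.492,78.300.

Run 3: the run's S211 means `#000000` (engrave). The run returns to its start, so emit a `<polygon>` with points (Y-flipped): 10.512,15.359 133.465,15.359 133.465,73.948 10.512,73.948.

Run 4: the run's S389 means `#0000ff` (score). The run returns to its start, so emit a `<polygon>` with points (Y-flipped): 92.669,37.611 189.818,37.611 189.818,104.897 92.669,104.897.

Run 5: power S211 maps to stroke `#000000` (engrave). The run is open, so emit a `<polyline>` with points (Y-flipped): 34.734,19.166 69.637,9.407 147.367,16.466 203.664,16.958.

Run 6: the run's S389 means `#0000ff` (score). The run is open, so emit a `<polyline>` with points (Y-flipped): 36.686,80.904 51.125,101.233 100.206,121.807 142.778,137.824.

Run 7: S389 ⇒ score layer `#0000ff`. The run returns to its start, so emit a `<polygon>` with points (Y-flipped): 50.428,23.809 102.312,23.809 102.312,82.806 50.428,82.806.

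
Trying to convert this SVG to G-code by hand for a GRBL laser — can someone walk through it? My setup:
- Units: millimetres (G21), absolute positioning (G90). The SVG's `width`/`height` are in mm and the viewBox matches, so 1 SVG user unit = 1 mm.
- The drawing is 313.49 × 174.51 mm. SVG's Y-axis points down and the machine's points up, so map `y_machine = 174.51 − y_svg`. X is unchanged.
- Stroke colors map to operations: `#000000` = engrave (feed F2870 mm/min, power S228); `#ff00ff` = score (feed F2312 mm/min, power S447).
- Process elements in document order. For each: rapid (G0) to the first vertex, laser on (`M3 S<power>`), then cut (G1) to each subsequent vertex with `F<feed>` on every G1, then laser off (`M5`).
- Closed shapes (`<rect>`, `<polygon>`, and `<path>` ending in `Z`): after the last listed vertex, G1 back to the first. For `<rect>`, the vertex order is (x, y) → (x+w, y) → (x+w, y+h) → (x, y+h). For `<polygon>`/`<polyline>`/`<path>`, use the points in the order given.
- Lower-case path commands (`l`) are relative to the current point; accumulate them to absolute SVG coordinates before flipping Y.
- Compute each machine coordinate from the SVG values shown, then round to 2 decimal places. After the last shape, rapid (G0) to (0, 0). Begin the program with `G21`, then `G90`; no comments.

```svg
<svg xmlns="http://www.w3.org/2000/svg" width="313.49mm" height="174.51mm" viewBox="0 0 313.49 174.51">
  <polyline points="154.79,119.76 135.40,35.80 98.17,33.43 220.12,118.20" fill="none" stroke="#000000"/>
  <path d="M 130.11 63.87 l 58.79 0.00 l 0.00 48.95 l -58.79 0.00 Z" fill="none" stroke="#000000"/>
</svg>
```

1 u = 1 mm; y_m = 174.51 − y.

[1] `<polyline>` open polyline, #000000→engrave S228 F2870: (154.79,54.75) → (135.40,138.71) → (98.17,141.08) → (220.12,56.31)

[2] `<path>` rectangle, #000000→engrave S228 F2870: (130.11,110.64) → (188.90,110.64) → (188.90,61.69) → (130.11,61.69) → (130.11,110.64) (closed)

G21
G90
G0 X154.79 Y54.75
M3 S228
G1 X135.40 Y138.71 F2870
G1 X98.17 Y141.08 F2870
G1 X220.12 Y56.31 F2870
M5
G0 X130.11 Y110.64
M3 S228
G1 X188.90 Y110.64 F2870
G1 X188.90 Y61.69 F2870
G1 X130.11 Y61.69 F2870
G1 X130.11 Y110.64 F2870
M5
G0 X0.00 Y0.00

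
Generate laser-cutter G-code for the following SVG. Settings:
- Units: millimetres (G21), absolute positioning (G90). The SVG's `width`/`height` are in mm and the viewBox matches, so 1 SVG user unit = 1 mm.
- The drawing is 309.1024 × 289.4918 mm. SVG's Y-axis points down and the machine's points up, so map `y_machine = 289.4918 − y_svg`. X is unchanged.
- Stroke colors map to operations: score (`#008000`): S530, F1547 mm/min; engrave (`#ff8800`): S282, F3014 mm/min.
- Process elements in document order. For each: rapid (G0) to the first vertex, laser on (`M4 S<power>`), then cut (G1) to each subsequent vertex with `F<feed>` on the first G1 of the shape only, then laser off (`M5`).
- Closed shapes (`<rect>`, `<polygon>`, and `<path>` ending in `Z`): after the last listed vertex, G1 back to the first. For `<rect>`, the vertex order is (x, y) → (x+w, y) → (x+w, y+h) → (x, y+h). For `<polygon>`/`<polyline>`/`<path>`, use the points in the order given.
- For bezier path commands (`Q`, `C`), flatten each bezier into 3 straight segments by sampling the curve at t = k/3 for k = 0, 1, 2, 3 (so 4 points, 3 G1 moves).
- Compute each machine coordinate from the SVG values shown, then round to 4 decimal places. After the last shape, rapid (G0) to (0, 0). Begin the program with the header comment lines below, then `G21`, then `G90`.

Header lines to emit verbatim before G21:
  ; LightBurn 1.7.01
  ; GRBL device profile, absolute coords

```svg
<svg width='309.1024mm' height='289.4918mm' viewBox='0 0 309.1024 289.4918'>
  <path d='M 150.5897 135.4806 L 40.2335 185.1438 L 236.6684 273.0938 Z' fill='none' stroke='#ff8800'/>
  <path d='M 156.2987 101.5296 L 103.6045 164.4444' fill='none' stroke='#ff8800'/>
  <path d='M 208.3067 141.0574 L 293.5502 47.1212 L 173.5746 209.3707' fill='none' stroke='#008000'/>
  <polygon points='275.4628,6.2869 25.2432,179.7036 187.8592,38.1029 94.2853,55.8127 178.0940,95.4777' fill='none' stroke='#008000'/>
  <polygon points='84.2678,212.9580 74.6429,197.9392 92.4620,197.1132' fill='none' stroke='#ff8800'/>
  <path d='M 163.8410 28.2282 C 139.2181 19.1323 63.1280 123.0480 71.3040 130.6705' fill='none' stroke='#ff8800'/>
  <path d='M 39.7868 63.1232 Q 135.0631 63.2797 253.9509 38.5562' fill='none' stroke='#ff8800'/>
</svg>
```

viewBox `0 0 309.1024 289.4918` with mm width/height → 1 unit = 1 mm. Flip: y_m = 289.4918 − y_svg.

**Shape 1** — `<path>` closed polygon, stroke `#ff8800` → engrave (S282, F3014). Machine vertices: (150.5897,154.0112) → (40.2335,104.3480) → (236.6684,16.3980) → (150.5897,154.0112). Closed: final G1 returns to the first vertex.

**Shape 2** — `<path>` line segment, stroke `#ff8800` → engrave (S282, F3014). Machine vertices: (156.2987,187.9622) → (103.6045,125.0474). Open path.

**Shape 3** — `<path>` open polyline, stroke `#008000` → score (S530, F1547). Machine vertices: (208.3067,148.4344) → (293.5502,242.3706) → (173.5746,80.1211). Open path.

**Shape 4** — `<polygon>` closed polygon, stroke `#008000` → score (S530, F1547). Machine vertices: (275.4628,283.2049) → (25.2432,109.7882) → (187.8592,251.3889) → (94.2853,233.6791) → (178.0940,194.0141) → (275.4628,283.2049). Closed: final G1 returns to the first vertex.

**Shape 5** — `<polygon>` regular polygon, stroke `#ff8800` → engrave (S282, F3014). Machine vertices: (84.2678,76.5338) → (74.6429,91.5526) → (92.4620,92.3786) → (84.2678,76.5338). Closed: final G1 returns to the first vertex.

**Shape 6** — `<path>` cubic bezier, stroke `#ff8800` → engrave (S282, F3014). Control points (SVG): P0=(163.8410,28.2282), P1=(139.2181,19.1323), P2=(63.1280,123.0480), P3=(71.3040,130.6705); sampled at t=k/3. Machine vertices: (163.8410,261.2636) → (127.0895,240.4410) → (86.1895,190.7895) → (71.3040,158.8213). Open path.

**Shape 7** — `<path>` quadratic bezier, stroke `#ff8800` → engrave (S282, F3014). Control points (SVG): P0=(39.7868,63.1232), P1=(135.0631,63.2797), P2=(253.9509,38.5562); sampled at t=k/3. Machine vertices: (39.7868,226.3686) → (105.9278,229.0287) → (177.3159,237.2177) → (253.9509,250.9356). Open path.

; LightBurn 1.7.01
; GRBL device profile, absolute coords
G21
G90
G0 X150.5897 Y154.0112
M4 S282
G1 X40.2335 Y104.3480 F3014
G1 X236.6684 Y16.3980
G1 X150.5897 Y154.0112
M5
G0 X156.2987 Y187.9622
M4 S282
G1 X103.6045 Y125.0474 F3014
M5
G0 X208.3067 Y148.4344
M4 S530
G1 X293.5502 Y242.3706 F1547
G1 X173.5746 Y80.1211
M5
G0 X275.4628 Y283.2049
M4 S530
G1 X25.2432 Y109.7882 F1547
G1 X187.8592 Y251.3889
G1 X94.2853 Y233.6791
G1 X178.0940 Y194.0141
G1 X275.4628 Y283.2049
M5
G0 X84.2678 Y76.5338
M4 S282
G1 X74.6429 Y91.5526 F3014
G1 X92.4620 Y92.3786
G1 X84.2678 Y76.5338
M5
G0 X163.8410 Y261.2636
M4 S282
G1 X127.0895 Y240.4410 F3014
G1 X86.1895 Y190.7895
G1 X71.3040 Y158.8213
M5
G0 X39.7868 Y226.3686
M4 S282
G1 X105.9278 Y229.0287 F3014
G1 X177.3159 Y237.2177
G1 X253.9509 Y250.9356
M5
G0 X0.0000 Y0.0000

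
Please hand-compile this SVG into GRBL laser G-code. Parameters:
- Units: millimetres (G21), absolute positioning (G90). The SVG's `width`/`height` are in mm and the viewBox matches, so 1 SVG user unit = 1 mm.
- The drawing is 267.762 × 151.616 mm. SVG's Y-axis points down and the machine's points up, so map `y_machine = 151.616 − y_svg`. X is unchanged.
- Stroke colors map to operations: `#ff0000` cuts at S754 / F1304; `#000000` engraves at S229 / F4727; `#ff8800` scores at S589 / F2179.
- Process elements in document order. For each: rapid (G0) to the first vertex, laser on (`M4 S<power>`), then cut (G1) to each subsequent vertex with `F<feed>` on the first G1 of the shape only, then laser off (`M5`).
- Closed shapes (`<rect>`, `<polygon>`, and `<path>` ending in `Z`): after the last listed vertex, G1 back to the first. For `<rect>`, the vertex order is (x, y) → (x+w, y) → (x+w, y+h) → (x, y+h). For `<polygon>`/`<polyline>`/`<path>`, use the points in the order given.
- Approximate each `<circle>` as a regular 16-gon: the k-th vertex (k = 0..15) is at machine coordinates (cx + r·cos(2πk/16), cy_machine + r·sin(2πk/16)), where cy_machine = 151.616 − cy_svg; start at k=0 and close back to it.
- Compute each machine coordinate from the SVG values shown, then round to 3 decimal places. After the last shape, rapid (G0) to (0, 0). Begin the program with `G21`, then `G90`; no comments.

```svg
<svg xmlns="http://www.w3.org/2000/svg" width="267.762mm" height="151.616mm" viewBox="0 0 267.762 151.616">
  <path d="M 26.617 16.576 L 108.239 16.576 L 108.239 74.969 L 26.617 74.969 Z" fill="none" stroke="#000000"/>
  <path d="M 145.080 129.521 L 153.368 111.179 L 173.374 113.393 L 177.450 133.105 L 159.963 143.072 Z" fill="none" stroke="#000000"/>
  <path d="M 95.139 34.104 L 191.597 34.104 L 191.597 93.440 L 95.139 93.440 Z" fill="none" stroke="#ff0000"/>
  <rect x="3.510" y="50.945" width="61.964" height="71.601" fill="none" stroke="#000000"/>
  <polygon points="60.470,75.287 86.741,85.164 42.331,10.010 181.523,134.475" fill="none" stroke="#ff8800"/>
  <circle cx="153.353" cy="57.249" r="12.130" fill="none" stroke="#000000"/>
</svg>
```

1 u = 1 mm; y_m = 151.616 − y.

[1] `<path>` rectangle, #000000→engrave S229 F4727: (26.617,135.040) → (108.239,135.040) → (108.239,76.647) → (26.617,76.647) → (26.617,135.040) (closed)

[2] `<path>` regular polygon, #000000→engrave S229 F4727: (145.080,22.095) → (153.368,40.437) → (173.374,38.223) → (177.450,18.511) → (159.963,8.544) → (145.080,22.095) (closed)

[3] `<path>` rectangle, #ff0000→cut S754 F1304: (95.139,117.512) → (191.597,117.512) → (191.597,58.176) → (95.139,58.176) → (95.139,117.512) (closed)

[4] `<rect>` rectangle, #000000→engrave S229 F4727: (3.510,100.671) → (65.474,100.671) → (65.474,29.070) → (3.510,29.070) → (3.510,100.671) (closed)

[5] `<polygon>` closed polygon, #ff8800→score S589 F2179: (60.470,76.329) → (86.741,66.452) → (42.331,141.606) → (181.523,17.141) → (60.470,76.329) (closed)

[6] `<circle>` circle, #000000→engrave S229 F4727: (165.483,94.367) → (164.560,99.009) → (161.930,102.944) → (157.995,105.574) → (153.353,106.497) → (148.711,105.574) → (144.776,102.944) → (142.146,99.009) → (141.223,94.367) → (142.146,89.725) → (144.776,85.790) → (148.711,83.160) → (153.353,82.237) → (157.995,83.160) → (161.930,85.790) → (164.560,89.725) → (165.483,94.367) (closed)

G21
G90
G0 X26.617 Y135.040
M4 S229
G1 X108.239 Y135.040 F4727
G1 X108.239 Y76.647
G1 X26.617 Y76.647
G1 X26.617 Y135.040
M5
G0 X145.080 Y22.095
M4 S229
G1 X153.368 Y40.437 F4727
G1 X173.374 Y38.223
G1 X177.450 Y18.511
G1 X159.963 Y8.544
G1 X145.080 Y22.095
M5
G0 X95.139 Y117.512
M4 S754
G1 X191.597 Y117.512 F1304
G1 X191.597 Y58.176
G1 X95.139 Y58.176
G1 X95.139 Y117.512
M5
G0 X3.510 Y100.671
M4 S229
G1 X65.474 Y100.671 F4727
G1 X65.474 Y29.070
G1 X3.510 Y29.070
G1 X3.510 Y100.671
M5
G0 X60.470 Y76.329
M4 S589
G1 X86.741 Y66.452 F2179
G1 X42.331 Y141.606
G1 X181.523 Y17.141
G1 X60.470 Y76.329
M5
G0 X165.483 Y94.367
M4 S229
G1 X164.560 Y99.009 F4727
G1 X161.930 Y102.944
G1 X157.995 Y105.574
G1 X153.353 Y106.497
G1 X148.711 Y105.574
G1 X144.776 Y102.944
G1 X142.146 Y99.009
G1 X141.223 Y94.367
G1 X142.146 Y89.725
G1 X144.776 Y85.790
G1 X148.711 Y83.160
G1 X153.353 Y82.237
G1 X157.995 Y83.160
G1 X161.930 Y85.790
G1 X164.560 Y89.725
G1 X165.483 Y94.367
M5
G0 X0.000 Y0.000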